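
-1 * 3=-3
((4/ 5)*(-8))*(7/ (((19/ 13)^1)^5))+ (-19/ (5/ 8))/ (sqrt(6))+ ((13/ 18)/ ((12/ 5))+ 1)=-76*sqrt(6)/ 15 - 14485721417/ 2674186920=-17.83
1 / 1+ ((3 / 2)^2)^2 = 97 / 16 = 6.06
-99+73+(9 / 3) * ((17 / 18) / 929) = -144907 / 5574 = -26.00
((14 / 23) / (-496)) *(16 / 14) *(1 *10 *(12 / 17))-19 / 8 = -231259 / 96968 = -2.38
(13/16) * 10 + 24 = 257/8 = 32.12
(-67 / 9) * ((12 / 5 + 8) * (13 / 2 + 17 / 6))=-97552 / 135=-722.61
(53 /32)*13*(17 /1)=11713 /32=366.03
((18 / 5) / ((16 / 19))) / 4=171 / 160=1.07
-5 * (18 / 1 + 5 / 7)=-655 / 7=-93.57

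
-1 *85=-85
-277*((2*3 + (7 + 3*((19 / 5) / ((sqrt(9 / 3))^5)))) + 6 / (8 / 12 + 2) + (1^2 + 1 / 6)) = -54569 / 12 - 5263*sqrt(3) / 45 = -4749.99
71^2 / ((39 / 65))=25205 / 3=8401.67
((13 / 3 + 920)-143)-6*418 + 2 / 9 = -15538 / 9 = -1726.44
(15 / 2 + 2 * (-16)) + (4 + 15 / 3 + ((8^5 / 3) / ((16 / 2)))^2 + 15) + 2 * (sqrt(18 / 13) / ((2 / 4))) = 12 * sqrt(26) / 13 + 33554423 / 18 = 1864139.32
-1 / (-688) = 1 / 688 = 0.00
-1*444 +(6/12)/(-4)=-444.12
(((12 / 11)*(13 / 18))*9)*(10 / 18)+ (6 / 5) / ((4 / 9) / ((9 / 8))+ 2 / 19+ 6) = 3403661 / 825330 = 4.12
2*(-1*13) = -26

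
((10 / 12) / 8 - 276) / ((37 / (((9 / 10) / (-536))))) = 39729 / 3173120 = 0.01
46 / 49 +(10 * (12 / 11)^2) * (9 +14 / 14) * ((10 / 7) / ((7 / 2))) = 41938 / 847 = 49.51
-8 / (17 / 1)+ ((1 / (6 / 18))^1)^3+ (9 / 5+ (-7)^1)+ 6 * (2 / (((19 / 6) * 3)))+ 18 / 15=23.79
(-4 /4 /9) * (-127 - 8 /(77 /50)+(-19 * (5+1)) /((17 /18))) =36783 /1309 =28.10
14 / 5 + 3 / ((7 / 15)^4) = 792989 / 12005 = 66.05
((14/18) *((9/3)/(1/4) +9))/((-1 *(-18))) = 49/54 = 0.91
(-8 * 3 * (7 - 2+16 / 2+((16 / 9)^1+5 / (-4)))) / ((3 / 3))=-974 / 3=-324.67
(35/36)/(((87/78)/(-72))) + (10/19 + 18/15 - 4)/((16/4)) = -174466/2755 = -63.33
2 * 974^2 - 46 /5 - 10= 9486664 /5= 1897332.80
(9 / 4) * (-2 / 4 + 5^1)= 81 / 8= 10.12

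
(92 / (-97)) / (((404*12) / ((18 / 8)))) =-69 / 156752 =-0.00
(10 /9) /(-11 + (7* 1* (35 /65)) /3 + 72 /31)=-2015 /13458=-0.15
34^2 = 1156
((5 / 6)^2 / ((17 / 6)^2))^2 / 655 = 125 / 10941251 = 0.00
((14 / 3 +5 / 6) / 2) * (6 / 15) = 11 / 10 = 1.10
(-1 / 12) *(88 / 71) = -22 / 213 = -0.10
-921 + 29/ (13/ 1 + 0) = -11944/ 13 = -918.77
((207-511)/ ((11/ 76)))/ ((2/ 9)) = -103968/ 11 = -9451.64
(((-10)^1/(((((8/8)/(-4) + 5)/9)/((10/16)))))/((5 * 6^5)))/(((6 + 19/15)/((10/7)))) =-125/2087568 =-0.00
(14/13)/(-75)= -14/975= -0.01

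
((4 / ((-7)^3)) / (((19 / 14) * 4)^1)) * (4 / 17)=-8 / 15827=-0.00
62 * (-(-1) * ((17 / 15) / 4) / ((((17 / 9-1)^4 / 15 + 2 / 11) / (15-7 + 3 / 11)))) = 314645877 / 483772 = 650.40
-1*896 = -896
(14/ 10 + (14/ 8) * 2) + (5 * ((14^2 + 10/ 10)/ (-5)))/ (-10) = 24.60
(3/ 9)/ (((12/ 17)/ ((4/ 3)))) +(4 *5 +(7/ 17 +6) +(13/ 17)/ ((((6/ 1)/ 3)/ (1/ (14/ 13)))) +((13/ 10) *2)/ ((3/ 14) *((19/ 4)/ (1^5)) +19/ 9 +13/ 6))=281351027/ 10088820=27.89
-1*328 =-328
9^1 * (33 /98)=297 /98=3.03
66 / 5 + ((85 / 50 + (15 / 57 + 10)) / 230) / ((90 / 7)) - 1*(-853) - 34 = 3273058511 / 3933000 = 832.20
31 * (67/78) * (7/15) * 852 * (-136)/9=-280777168/1755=-159986.99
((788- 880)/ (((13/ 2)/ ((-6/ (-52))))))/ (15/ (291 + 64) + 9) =-3266/ 18083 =-0.18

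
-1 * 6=-6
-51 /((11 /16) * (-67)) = 1.11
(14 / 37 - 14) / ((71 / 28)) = -14112 / 2627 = -5.37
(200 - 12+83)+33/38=271.87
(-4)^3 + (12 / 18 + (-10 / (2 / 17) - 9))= -472 / 3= -157.33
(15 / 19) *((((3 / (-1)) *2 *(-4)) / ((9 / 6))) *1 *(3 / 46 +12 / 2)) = 33480 / 437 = 76.61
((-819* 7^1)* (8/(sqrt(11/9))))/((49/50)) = -140400* sqrt(11)/11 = -42332.19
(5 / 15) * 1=0.33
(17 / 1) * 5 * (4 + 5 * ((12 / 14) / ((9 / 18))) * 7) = 5440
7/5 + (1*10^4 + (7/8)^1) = 400091/40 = 10002.28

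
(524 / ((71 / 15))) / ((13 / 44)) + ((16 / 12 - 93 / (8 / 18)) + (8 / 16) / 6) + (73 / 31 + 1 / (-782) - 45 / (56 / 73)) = 207783508187 / 1879530744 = 110.55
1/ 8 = 0.12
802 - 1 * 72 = 730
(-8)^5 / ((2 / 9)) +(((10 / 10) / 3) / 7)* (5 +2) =-442367 / 3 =-147455.67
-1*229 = -229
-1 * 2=-2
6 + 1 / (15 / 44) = 134 / 15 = 8.93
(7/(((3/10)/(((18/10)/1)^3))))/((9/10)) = 756/5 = 151.20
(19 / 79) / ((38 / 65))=65 / 158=0.41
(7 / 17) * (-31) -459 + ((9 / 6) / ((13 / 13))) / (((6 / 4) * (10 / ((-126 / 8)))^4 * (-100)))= -2053387800337 / 4352000000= -471.83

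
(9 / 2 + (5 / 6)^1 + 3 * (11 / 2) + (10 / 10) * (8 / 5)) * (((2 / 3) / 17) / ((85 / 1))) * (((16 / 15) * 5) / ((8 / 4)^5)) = 703 / 390150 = 0.00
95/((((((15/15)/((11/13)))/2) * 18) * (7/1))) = 1045/819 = 1.28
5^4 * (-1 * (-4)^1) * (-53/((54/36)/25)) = -6625000/3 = -2208333.33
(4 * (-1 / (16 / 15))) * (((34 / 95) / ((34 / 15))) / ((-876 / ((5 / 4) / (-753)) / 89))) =-2225 / 22280768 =-0.00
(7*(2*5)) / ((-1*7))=-10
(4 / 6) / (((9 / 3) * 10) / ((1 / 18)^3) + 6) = 1 / 262449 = 0.00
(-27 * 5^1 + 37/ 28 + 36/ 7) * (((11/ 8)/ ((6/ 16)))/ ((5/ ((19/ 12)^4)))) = -5159278069/ 8709120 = -592.40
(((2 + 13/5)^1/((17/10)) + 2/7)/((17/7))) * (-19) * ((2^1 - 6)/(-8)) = -3382/289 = -11.70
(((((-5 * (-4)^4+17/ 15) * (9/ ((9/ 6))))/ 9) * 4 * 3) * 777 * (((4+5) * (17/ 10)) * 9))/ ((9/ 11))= -1337889944.16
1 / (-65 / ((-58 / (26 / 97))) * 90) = 2813 / 76050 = 0.04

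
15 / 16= 0.94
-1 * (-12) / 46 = 6 / 23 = 0.26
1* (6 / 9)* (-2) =-4 / 3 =-1.33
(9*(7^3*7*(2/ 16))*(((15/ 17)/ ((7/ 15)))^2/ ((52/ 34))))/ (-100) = -893025/ 14144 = -63.14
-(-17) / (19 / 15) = 255 / 19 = 13.42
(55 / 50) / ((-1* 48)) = -11 / 480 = -0.02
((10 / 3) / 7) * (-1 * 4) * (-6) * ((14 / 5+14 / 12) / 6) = 68 / 9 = 7.56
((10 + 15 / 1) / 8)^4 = 95.37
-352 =-352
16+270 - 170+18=134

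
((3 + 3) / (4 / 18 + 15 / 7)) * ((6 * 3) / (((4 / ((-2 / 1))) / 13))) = -44226 / 149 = -296.82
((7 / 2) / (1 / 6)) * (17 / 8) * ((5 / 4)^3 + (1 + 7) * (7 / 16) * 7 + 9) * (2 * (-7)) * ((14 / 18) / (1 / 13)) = -171997007 / 768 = -223954.44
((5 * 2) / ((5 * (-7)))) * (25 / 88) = -25 / 308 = -0.08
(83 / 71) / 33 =83 / 2343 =0.04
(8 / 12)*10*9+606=666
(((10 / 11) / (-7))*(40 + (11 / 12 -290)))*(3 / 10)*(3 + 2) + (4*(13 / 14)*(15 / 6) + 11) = 21193 / 308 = 68.81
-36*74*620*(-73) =120572640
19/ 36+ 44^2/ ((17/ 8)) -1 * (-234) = 701099/ 612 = 1145.59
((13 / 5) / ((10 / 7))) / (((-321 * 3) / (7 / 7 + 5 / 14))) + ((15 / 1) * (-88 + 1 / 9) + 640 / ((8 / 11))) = -42211747 / 96300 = -438.34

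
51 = 51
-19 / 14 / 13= -19 / 182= -0.10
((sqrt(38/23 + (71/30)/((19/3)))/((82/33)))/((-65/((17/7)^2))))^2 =61939925289/22928976161000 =0.00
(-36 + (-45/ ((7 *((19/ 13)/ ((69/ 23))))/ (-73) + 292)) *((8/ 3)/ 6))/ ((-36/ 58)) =144902444/ 2493573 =58.11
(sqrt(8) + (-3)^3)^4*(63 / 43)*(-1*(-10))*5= 1784465550 / 43 - 501454800*sqrt(2) / 43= 25007008.63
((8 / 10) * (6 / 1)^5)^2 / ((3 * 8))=40310784 / 25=1612431.36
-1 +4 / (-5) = -9 / 5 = -1.80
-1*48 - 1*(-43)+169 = 164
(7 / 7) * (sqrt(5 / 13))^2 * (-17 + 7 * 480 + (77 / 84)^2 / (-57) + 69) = 10771375 / 8208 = 1312.30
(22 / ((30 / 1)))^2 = 121 / 225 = 0.54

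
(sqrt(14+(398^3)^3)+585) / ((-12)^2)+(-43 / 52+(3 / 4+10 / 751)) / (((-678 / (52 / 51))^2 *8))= 3476252648.42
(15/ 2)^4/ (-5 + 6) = 50625/ 16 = 3164.06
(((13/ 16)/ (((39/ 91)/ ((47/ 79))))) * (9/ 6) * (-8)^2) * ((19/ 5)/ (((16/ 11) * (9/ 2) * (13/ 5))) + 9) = 2840257/ 2844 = 998.68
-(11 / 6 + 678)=-4079 / 6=-679.83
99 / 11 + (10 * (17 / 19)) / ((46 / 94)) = 11923 / 437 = 27.28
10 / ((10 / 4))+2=6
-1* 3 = -3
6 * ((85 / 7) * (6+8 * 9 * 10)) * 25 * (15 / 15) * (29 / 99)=2711500 / 7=387357.14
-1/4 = -0.25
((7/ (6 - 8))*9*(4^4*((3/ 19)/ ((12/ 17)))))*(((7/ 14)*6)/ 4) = -25704/ 19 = -1352.84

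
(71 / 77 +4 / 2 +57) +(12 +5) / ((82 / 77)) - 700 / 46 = 8810343 / 145222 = 60.67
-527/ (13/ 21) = -11067/ 13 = -851.31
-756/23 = -32.87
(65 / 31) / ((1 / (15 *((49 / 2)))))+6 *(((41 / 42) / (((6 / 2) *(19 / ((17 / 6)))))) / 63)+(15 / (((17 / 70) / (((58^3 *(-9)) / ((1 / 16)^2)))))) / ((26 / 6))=-3310345708381713614 / 516640761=-6407441995.04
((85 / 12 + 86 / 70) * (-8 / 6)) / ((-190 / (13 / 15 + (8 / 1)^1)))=3491 / 6750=0.52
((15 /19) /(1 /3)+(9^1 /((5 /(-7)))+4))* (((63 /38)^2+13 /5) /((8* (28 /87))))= -124308123 /9602600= -12.95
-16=-16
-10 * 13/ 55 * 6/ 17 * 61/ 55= -9516/ 10285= -0.93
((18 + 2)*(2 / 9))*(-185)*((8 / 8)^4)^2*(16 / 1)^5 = -7759462400 / 9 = -862162488.89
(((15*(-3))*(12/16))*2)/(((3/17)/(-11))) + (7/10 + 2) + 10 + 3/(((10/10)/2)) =21131/5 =4226.20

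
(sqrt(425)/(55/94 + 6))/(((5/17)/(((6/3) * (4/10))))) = 6392 * sqrt(17)/3095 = 8.52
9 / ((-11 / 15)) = -135 / 11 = -12.27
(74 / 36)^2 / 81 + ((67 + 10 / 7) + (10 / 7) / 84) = 88085083 / 1285956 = 68.50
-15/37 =-0.41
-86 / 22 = -43 / 11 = -3.91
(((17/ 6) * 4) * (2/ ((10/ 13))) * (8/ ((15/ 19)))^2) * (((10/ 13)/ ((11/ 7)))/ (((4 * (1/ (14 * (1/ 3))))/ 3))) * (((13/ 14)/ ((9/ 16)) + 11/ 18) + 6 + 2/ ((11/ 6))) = 11880053696/ 245025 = 48485.07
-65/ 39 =-5/ 3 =-1.67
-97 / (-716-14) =97 / 730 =0.13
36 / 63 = 4 / 7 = 0.57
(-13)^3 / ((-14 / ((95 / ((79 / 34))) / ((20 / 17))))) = 12063727 / 2212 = 5453.76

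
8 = 8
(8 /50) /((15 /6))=8 /125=0.06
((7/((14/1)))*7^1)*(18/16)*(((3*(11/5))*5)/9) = 231/16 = 14.44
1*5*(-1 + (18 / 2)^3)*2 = 7280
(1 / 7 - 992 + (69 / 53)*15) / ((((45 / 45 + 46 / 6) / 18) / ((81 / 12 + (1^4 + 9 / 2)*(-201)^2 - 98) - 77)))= -4325204808441 / 9646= -448393614.81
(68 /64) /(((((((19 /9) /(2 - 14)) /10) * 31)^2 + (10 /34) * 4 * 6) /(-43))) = -905928300 /145865657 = -6.21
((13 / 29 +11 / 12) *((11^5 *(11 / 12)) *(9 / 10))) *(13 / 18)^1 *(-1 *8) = -2187877835 / 2088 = -1047834.21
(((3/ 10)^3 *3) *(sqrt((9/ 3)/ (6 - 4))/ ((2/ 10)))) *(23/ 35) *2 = 1863 *sqrt(6)/ 7000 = 0.65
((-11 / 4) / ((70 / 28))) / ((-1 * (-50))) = -11 / 500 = -0.02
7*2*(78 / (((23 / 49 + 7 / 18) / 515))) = 655243.28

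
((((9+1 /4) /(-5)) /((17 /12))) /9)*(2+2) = -148 /255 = -0.58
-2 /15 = -0.13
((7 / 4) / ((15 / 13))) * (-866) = -39403 / 30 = -1313.43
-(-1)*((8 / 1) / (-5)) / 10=-4 / 25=-0.16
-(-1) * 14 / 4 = 7 / 2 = 3.50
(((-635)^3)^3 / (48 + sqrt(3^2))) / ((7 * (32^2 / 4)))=-16786630368377730248046875 / 91392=-183677240550351565214.10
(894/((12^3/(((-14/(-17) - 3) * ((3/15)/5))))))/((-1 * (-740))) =-149/2448000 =-0.00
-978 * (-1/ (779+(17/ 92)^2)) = 1.26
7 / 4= 1.75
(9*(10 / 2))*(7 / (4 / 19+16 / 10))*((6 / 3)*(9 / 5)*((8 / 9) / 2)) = 11970 / 43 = 278.37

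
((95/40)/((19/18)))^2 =5.06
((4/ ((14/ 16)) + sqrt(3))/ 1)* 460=460* sqrt(3) + 14720/ 7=2899.60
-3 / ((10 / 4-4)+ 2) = -6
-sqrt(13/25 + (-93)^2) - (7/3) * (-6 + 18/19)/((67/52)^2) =-85.90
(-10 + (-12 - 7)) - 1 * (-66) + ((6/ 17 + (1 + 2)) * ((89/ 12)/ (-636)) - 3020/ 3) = -41937835/ 43248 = -969.71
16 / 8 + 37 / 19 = 75 / 19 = 3.95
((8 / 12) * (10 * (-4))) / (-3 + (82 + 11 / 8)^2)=-5120 / 1334091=-0.00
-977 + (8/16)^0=-976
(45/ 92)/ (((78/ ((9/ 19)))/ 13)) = 135/ 3496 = 0.04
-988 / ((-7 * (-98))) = -494 / 343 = -1.44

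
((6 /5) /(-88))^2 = 9 /48400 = 0.00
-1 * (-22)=22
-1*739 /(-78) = 9.47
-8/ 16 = -1/ 2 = -0.50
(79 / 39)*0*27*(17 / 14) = 0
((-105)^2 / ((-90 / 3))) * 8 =-2940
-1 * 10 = -10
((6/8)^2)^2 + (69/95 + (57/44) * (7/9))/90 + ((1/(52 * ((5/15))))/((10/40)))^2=2373798619/6103468800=0.39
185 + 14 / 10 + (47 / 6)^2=247.76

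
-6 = -6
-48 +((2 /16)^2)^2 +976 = 3801089 /4096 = 928.00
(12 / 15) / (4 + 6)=2 / 25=0.08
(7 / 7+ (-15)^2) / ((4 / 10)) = 565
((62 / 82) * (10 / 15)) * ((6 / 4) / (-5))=-31 / 205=-0.15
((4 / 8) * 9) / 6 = 3 / 4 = 0.75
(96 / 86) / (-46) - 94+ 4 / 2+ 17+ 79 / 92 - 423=-1966787 / 3956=-497.17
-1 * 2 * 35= -70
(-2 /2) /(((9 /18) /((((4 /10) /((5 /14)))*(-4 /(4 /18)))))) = 1008 /25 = 40.32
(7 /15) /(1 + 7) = 7 /120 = 0.06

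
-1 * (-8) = 8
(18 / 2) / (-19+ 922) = 3 / 301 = 0.01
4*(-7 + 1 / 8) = -55 / 2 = -27.50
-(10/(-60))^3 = 1/216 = 0.00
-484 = -484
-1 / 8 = -0.12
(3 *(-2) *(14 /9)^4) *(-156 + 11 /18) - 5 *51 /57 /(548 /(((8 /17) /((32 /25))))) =5459.00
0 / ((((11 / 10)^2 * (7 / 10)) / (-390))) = 0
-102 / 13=-7.85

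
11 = 11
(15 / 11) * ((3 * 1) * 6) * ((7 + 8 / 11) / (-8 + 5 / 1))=-63.22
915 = 915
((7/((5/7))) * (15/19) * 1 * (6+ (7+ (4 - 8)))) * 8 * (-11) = -116424/19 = -6127.58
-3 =-3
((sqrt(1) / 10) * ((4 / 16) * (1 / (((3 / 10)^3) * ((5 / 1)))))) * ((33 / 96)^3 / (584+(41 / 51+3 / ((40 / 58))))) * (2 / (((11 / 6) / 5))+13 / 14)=50550775 / 620282363904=0.00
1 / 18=0.06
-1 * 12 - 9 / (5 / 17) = -213 / 5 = -42.60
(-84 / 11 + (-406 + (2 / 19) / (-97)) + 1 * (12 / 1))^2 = 66298612620816 / 410994529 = 161312.64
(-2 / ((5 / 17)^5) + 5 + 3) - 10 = -2845964 / 3125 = -910.71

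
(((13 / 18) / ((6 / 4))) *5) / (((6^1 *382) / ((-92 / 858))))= -115 / 1021086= -0.00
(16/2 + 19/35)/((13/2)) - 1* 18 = -584/35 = -16.69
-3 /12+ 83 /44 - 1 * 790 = -8672 /11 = -788.36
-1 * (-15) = 15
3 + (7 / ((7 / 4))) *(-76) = -301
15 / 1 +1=16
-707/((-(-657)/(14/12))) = -4949/3942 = -1.26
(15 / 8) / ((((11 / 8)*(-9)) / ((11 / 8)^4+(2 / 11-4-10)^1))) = 1.55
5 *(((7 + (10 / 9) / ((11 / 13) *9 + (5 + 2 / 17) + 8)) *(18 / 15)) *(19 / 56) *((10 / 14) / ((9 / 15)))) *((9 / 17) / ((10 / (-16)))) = -27633220 / 1908403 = -14.48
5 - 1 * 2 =3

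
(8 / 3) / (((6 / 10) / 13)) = 520 / 9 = 57.78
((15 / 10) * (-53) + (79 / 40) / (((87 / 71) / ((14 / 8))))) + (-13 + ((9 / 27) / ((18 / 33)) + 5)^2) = -21871939 / 375840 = -58.19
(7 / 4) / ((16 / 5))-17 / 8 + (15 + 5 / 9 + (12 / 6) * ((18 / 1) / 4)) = 13235 / 576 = 22.98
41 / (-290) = -41 / 290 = -0.14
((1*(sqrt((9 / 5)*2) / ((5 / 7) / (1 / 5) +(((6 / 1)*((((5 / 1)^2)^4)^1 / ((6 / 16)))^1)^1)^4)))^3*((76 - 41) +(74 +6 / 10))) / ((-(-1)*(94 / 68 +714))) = 345101904*sqrt(10) / 3704942574955794043489731874254946887958794832229614318702578544616699218750000047505859375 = 0.00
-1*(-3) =3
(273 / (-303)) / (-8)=91 / 808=0.11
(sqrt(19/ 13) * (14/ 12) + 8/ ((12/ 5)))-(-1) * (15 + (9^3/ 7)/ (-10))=7 * sqrt(247)/ 78 + 1663/ 210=9.33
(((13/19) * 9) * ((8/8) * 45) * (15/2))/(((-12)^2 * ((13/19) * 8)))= 675/256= 2.64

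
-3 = -3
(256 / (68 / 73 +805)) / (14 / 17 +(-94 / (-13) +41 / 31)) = 128031488 / 3779490753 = 0.03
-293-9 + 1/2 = -603/2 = -301.50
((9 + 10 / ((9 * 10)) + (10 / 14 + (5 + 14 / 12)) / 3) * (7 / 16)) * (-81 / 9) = -1437 / 32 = -44.91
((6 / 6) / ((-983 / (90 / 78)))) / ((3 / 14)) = -70 / 12779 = -0.01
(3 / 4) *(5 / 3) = 5 / 4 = 1.25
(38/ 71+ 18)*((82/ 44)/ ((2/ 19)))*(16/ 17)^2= 65610496/ 225709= 290.69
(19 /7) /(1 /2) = 38 /7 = 5.43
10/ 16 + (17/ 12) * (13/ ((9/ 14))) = 6323/ 216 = 29.27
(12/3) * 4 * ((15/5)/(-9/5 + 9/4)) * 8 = 2560/3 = 853.33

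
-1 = -1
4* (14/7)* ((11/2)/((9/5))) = 220/9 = 24.44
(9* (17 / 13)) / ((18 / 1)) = 17 / 26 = 0.65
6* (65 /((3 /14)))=1820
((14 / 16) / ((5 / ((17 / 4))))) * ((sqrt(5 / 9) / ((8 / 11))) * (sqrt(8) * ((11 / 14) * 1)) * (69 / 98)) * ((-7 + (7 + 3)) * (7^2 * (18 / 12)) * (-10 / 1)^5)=-266124375 * sqrt(10) / 32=-26298723.93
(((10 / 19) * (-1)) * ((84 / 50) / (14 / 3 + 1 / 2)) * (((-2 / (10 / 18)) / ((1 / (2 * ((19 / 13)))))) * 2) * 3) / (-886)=-54432 / 4463225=-0.01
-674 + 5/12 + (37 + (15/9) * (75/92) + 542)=-12865/138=-93.22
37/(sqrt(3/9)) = 37 * sqrt(3) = 64.09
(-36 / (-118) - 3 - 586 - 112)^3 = -70655005214821 / 205379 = -344022539.86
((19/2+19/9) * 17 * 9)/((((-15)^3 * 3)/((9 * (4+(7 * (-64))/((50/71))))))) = 3119534/3125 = 998.25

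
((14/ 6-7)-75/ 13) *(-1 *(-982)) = -399674/ 39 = -10248.05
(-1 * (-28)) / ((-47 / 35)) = -20.85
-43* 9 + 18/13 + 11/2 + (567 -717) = -13783/26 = -530.12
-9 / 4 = -2.25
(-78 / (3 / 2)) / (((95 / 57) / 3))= -468 / 5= -93.60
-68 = -68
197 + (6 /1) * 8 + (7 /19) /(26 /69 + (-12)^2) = 46373593 /189278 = 245.00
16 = 16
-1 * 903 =-903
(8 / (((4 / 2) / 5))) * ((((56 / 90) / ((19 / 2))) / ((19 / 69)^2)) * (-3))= -355488 / 6859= -51.83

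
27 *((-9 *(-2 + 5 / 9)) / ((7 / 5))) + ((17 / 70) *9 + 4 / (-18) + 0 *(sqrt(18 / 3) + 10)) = 22741 / 90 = 252.68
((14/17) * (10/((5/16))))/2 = 224/17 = 13.18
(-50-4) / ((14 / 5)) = -135 / 7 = -19.29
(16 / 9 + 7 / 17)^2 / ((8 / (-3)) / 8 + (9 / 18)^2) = -448900 / 7803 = -57.53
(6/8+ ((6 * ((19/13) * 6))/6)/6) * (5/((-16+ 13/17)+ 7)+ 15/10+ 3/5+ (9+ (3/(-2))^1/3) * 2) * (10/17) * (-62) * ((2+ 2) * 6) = -55378710/1547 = -35797.49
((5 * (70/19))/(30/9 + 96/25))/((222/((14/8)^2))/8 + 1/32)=20580000/72867527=0.28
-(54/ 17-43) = 677/ 17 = 39.82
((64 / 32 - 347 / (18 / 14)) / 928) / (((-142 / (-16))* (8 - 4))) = -2411 / 296496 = -0.01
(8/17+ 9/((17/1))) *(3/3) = 1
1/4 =0.25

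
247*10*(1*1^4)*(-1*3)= -7410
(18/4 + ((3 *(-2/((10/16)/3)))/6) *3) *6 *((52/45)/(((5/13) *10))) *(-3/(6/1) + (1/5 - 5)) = 295581/3125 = 94.59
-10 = -10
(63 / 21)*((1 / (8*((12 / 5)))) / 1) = 5 / 32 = 0.16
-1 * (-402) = 402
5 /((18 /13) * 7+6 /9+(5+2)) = 195 /677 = 0.29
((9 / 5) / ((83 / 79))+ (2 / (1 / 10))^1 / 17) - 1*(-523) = 3710152 / 7055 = 525.89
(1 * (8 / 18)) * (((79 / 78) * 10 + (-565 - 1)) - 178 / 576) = -2082341 / 8424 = -247.19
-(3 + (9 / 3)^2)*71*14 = -11928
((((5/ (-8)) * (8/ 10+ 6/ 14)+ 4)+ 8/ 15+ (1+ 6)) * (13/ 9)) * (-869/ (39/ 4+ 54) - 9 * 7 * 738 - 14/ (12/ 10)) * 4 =-1394534350339/ 481950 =-2893524.95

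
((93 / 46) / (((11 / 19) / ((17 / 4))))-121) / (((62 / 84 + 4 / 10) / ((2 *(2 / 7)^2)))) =-920850 / 60467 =-15.23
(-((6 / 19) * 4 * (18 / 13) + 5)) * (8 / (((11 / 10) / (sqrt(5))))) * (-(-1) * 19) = -133360 * sqrt(5) / 143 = -2085.33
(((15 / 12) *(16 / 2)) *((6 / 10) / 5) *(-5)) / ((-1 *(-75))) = -2 / 25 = -0.08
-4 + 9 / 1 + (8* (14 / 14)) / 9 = 53 / 9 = 5.89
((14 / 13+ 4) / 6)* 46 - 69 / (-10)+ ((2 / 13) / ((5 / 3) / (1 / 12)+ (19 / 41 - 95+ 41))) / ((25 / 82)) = 40940927 / 893750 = 45.81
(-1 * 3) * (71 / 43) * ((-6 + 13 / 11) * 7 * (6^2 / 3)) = 2004.81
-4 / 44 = -1 / 11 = -0.09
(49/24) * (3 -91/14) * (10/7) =-245/24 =-10.21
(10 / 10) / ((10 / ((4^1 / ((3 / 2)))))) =4 / 15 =0.27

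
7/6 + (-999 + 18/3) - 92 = -6503/6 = -1083.83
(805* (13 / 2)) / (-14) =-1495 / 4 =-373.75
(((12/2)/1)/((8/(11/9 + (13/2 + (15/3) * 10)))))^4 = 1165365589441/331776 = 3512507.20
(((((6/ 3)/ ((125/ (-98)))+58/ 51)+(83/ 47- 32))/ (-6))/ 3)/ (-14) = -9187937/ 75505500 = -0.12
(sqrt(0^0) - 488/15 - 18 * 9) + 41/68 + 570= 384611/1020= 377.07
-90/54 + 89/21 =18/7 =2.57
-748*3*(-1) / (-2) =-1122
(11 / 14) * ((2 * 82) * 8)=7216 / 7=1030.86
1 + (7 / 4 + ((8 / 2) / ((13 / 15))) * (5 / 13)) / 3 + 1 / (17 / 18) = 111491 / 34476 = 3.23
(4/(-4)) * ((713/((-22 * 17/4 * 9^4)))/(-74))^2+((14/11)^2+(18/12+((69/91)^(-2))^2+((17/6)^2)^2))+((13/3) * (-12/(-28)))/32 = 9126166316488415209911355/129177269135211137236704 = 70.65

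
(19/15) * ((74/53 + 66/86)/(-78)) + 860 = 2293036111/2666430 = 859.96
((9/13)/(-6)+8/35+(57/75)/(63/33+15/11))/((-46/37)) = -1046693/3767400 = -0.28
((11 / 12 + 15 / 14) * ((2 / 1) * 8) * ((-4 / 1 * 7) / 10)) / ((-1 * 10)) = 8.91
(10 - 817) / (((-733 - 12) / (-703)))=-567321 / 745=-761.50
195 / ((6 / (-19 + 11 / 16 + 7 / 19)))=-354575 / 608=-583.18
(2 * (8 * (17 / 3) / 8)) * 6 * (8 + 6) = 952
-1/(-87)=1/87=0.01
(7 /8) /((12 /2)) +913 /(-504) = -1.67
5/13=0.38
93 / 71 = 1.31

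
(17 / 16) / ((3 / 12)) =17 / 4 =4.25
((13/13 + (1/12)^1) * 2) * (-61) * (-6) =793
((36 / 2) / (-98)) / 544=-9 / 26656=-0.00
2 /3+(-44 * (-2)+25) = 341 /3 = 113.67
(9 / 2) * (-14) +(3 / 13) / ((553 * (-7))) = -3170352 / 50323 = -63.00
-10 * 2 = -20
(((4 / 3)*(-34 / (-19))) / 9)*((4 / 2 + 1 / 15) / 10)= 2108 / 38475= 0.05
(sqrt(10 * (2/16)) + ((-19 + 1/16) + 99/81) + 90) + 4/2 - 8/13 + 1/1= sqrt(5)/2 + 139781/1872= 75.79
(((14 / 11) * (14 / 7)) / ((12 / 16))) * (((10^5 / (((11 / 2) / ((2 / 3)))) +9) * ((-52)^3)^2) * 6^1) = 1772761925014126592 / 363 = 4883641666705582.90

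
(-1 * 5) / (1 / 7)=-35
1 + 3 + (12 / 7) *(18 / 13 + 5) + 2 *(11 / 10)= 7801 / 455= 17.15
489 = 489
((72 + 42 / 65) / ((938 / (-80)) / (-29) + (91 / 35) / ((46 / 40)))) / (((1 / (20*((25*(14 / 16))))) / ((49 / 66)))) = 90025323500 / 10168301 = 8853.53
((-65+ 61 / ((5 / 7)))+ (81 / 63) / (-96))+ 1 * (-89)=-76847 / 1120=-68.61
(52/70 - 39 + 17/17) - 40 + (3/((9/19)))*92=53068/105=505.41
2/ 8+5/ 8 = 7/ 8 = 0.88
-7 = -7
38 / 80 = 19 / 40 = 0.48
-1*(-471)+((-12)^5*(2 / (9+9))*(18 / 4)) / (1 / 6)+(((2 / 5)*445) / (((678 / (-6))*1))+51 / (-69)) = -1938924990 / 2599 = -746027.31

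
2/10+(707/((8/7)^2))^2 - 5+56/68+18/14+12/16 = 714077052299/2437120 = 293000.37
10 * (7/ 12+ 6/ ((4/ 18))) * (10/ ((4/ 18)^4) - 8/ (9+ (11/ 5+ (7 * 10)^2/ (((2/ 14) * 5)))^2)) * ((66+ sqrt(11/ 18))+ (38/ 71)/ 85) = 31957653173972075 * sqrt(22)/ 169523272224+ 636513361327271406605/ 8525607898932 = 75543213.13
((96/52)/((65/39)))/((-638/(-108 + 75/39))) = 0.18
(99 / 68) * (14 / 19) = 693 / 646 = 1.07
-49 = -49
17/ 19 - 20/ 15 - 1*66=-3787/ 57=-66.44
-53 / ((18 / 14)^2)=-2597 / 81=-32.06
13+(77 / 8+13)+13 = 389 / 8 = 48.62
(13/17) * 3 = 39/17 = 2.29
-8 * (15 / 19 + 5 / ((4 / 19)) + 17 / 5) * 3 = -670.55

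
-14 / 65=-0.22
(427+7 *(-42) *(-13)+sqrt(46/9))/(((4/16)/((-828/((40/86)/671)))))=-101509816716/5 - 7963428 *sqrt(46)/5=-20312765462.50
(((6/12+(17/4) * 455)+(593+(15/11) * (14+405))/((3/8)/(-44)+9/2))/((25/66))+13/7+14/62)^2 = 33557603.23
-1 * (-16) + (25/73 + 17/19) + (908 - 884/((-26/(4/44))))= 14163502/15257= 928.33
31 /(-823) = -31 /823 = -0.04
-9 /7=-1.29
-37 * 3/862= -111/862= -0.13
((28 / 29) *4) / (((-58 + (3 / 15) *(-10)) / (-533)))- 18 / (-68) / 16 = 8122571 / 236640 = 34.32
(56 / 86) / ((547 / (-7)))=-196 / 23521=-0.01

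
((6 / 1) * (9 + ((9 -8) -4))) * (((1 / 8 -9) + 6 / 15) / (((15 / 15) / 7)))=-21357 / 10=-2135.70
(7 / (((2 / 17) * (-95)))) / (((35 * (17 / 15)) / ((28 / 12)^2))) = -49 / 570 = -0.09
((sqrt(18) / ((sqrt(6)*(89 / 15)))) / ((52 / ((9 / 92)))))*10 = 0.01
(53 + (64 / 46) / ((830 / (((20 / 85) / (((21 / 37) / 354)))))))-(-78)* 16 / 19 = 118.93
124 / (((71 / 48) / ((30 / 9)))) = 19840 / 71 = 279.44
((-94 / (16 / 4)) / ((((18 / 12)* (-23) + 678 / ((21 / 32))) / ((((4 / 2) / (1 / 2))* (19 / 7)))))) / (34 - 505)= 3572 / 6585051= 0.00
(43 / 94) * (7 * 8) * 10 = 12040 / 47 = 256.17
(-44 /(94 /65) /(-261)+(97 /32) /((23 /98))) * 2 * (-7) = -411819037 /2257128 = -182.45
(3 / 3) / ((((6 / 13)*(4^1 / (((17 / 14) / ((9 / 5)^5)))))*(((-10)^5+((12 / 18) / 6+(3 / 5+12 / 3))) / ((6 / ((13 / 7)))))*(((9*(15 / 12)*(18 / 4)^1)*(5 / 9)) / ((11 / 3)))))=-116875 / 797123944836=-0.00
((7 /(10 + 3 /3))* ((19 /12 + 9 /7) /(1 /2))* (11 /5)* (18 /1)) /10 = 723 /50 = 14.46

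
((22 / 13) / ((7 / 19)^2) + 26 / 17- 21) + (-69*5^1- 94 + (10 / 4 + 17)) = -9237197 / 21658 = -426.50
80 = 80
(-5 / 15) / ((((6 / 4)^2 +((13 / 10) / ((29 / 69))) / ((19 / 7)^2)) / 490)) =-102596200 / 1677033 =-61.18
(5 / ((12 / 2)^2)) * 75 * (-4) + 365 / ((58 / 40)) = 18275 / 87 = 210.06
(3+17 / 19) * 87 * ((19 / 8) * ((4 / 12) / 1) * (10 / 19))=5365 / 38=141.18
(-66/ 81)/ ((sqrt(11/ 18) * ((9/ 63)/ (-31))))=434 * sqrt(22)/ 9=226.18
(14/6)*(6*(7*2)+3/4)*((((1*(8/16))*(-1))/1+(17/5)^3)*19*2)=145796329/500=291592.66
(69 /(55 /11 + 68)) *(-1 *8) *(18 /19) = -9936 /1387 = -7.16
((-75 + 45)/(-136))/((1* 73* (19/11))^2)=1815/130816292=0.00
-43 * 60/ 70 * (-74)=19092/ 7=2727.43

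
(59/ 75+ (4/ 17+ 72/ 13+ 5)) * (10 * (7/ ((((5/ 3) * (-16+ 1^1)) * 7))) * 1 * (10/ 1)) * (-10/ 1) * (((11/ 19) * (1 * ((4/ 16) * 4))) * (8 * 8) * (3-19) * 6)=-34533441536/ 20995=-1644841.23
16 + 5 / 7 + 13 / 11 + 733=57819 / 77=750.90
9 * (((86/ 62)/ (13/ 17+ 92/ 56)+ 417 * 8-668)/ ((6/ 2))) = 47401918/ 5921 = 8005.73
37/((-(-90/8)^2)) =-592/2025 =-0.29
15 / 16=0.94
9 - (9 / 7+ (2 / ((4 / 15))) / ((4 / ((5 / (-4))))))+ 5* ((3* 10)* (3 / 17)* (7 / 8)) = 126501 / 3808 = 33.22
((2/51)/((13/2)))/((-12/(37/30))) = -37/59670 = -0.00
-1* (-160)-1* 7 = 153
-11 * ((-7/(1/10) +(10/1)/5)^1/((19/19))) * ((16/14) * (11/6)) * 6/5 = 65824/35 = 1880.69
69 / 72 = 23 / 24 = 0.96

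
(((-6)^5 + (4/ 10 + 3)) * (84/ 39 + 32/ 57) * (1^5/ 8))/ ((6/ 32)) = -156384712/ 11115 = -14069.70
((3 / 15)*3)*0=0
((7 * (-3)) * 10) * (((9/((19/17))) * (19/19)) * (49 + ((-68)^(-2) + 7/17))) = -215914545/2584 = -83558.26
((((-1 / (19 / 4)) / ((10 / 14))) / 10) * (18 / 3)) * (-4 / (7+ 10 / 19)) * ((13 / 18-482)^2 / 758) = 1050665966 / 36582975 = 28.72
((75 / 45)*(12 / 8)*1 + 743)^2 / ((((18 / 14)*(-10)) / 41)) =-70891583 / 40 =-1772289.58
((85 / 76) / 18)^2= 7225 / 1871424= 0.00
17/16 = 1.06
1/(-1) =-1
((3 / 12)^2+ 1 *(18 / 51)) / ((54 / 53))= 5989 / 14688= 0.41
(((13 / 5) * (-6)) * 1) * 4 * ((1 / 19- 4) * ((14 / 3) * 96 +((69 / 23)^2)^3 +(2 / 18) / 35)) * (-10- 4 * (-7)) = 694055232 / 133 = 5218460.39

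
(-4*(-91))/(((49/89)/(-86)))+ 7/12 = -4776047/84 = -56857.70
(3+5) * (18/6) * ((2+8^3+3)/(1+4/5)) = 20680/3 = 6893.33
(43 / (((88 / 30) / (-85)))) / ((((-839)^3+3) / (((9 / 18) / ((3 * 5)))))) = 3655 / 51971895008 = 0.00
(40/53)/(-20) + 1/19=15/1007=0.01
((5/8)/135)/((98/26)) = 13/10584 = 0.00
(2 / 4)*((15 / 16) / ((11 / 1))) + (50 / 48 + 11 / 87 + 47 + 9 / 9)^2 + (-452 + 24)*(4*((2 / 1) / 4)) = 924534585 / 592064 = 1561.55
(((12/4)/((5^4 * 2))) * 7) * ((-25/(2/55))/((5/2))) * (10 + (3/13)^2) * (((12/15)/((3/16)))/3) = -66.06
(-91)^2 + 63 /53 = 438956 /53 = 8282.19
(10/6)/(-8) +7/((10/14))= 1151/120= 9.59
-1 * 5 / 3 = -5 / 3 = -1.67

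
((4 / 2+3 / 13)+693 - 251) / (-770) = -15 / 26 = -0.58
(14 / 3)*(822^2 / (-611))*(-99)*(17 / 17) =312166008 / 611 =510910.00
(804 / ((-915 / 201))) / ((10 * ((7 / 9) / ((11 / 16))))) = -1333233 / 85400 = -15.61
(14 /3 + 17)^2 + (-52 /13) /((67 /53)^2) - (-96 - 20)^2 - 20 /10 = -524851757 /40401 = -12991.06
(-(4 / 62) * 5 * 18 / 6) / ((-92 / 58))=435 / 713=0.61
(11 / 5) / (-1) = -11 / 5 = -2.20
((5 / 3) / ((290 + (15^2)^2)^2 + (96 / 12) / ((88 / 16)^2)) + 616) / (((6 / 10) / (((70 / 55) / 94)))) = 1844396089033085 / 132683596200711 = 13.90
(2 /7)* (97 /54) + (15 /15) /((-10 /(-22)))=2564 /945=2.71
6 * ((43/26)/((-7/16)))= -2064/91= -22.68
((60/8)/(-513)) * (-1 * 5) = 0.07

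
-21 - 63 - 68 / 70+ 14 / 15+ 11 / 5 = -8593 / 105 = -81.84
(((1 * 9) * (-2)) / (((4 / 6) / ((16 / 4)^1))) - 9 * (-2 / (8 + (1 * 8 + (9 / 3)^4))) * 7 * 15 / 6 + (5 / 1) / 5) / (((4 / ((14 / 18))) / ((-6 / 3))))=35224 / 873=40.35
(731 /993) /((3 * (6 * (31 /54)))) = 0.07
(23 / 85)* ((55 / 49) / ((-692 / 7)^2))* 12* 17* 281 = 213279 / 119716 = 1.78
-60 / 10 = -6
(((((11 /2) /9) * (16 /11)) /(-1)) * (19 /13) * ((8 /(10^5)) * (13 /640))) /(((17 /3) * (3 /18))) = -19 /8500000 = -0.00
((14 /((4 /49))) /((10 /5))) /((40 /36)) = 3087 /40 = 77.18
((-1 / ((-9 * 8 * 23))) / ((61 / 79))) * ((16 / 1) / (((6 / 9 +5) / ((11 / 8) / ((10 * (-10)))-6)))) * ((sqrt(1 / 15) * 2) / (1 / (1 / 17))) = -22357 * sqrt(15) / 214659000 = -0.00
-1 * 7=-7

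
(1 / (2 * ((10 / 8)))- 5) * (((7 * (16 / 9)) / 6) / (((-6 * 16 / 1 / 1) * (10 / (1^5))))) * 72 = 161 / 225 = 0.72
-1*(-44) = 44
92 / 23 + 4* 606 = 2428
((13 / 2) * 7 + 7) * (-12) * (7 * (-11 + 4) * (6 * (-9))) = -1666980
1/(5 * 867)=0.00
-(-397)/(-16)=-397/16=-24.81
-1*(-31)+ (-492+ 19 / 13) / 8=-3153 / 104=-30.32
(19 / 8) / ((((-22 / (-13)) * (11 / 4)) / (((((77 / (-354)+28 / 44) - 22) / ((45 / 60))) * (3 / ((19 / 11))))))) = -25.50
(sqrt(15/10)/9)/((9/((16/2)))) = 4 * sqrt(6)/81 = 0.12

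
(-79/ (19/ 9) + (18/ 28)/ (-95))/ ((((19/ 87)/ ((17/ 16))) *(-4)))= 73623141/ 1617280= 45.52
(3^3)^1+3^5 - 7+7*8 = 319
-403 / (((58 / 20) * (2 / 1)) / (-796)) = 55308.28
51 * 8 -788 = -380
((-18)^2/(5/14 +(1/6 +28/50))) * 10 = 1701000/569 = 2989.46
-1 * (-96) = 96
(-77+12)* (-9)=585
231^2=53361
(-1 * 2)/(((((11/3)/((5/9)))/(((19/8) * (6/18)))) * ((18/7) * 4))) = -665/28512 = -0.02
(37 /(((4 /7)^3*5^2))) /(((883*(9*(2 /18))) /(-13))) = -164983 /1412800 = -0.12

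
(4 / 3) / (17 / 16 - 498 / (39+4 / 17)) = -42688 / 372351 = -0.11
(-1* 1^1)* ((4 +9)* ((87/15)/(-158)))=0.48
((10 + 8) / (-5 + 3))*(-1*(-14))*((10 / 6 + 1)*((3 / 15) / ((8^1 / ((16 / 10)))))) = -13.44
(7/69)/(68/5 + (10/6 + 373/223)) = 7805/1303226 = 0.01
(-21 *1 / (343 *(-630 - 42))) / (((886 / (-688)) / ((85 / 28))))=-0.00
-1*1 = -1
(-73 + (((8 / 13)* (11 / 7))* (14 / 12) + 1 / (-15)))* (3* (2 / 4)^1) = -7014 / 65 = -107.91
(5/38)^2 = 25/1444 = 0.02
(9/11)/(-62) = -9/682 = -0.01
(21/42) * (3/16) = 3/32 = 0.09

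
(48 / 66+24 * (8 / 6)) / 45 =8 / 11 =0.73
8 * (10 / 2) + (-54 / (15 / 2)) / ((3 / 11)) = 68 / 5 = 13.60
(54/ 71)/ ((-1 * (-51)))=0.01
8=8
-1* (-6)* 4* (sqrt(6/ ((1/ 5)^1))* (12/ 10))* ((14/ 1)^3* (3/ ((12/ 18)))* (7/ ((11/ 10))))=24893568* sqrt(30)/ 11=12395244.30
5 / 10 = 1 / 2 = 0.50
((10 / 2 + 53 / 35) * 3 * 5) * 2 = 1368 / 7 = 195.43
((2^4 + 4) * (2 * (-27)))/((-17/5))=5400/17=317.65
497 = 497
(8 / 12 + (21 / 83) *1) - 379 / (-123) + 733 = 7524043 / 10209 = 737.00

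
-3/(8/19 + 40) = -19/256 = -0.07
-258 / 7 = -36.86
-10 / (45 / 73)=-146 / 9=-16.22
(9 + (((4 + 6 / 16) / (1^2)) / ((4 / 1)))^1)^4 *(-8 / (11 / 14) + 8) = -32653620723 / 1441792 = -22647.94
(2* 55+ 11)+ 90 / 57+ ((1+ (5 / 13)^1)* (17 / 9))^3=5863589 / 41743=140.47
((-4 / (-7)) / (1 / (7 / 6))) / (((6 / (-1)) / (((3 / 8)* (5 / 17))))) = -5 / 408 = -0.01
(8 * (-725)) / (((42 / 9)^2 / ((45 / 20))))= -58725 / 98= -599.23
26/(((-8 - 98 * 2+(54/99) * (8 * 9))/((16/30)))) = -572/6795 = -0.08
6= 6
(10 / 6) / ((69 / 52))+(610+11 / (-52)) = 6577283 / 10764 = 611.04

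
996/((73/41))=40836/73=559.40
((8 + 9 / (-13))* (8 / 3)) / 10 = 76 / 39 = 1.95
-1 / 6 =-0.17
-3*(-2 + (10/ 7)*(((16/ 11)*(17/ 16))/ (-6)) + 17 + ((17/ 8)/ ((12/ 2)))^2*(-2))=-1275667/ 29568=-43.14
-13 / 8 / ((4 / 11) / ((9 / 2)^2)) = -11583 / 128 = -90.49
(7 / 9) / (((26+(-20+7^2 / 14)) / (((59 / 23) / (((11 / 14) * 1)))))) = 11564 / 43263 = 0.27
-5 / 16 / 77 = -5 / 1232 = -0.00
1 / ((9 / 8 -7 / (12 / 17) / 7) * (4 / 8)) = -6.86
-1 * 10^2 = -100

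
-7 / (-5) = 7 / 5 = 1.40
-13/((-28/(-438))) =-2847/14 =-203.36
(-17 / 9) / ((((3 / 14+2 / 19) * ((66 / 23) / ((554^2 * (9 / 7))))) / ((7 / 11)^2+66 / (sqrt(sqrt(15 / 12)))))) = -268244584 * sqrt(2) * 5^(3 / 4) / 25 - 6571992308 / 19965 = -51067188.57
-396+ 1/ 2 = -791/ 2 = -395.50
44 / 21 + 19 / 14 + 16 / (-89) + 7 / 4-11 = -44687 / 7476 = -5.98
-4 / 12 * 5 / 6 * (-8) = 20 / 9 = 2.22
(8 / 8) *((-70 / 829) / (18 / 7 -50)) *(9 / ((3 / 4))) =1470 / 68807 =0.02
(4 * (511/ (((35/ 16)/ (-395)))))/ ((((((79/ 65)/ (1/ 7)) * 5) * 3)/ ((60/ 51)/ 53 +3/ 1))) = -23626304/ 2703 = -8740.77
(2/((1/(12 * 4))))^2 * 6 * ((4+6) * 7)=3870720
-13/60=-0.22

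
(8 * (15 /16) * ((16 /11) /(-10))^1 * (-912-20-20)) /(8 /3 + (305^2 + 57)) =17136 /1535897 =0.01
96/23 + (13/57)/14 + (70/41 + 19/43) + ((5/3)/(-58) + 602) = 95138259949/156397493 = 608.31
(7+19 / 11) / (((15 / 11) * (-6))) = -16 / 15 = -1.07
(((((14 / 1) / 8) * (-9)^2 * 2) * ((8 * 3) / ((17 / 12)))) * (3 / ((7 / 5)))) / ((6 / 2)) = 3430.59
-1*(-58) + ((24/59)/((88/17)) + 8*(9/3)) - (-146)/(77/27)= 605461/4543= 133.27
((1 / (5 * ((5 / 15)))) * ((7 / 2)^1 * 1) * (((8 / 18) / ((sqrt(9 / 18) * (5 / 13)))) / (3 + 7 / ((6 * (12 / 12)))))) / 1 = 364 * sqrt(2) / 625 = 0.82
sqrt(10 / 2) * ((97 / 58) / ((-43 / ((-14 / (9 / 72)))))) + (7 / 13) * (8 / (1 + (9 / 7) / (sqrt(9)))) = 196 / 65 + 5432 * sqrt(5) / 1247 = 12.76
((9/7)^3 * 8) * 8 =136.02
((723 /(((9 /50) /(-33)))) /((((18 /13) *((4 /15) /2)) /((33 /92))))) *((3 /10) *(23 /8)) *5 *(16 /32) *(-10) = 5553120.12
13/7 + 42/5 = 359/35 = 10.26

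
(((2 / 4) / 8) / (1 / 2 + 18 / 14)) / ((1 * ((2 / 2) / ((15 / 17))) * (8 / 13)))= 273 / 5440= 0.05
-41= -41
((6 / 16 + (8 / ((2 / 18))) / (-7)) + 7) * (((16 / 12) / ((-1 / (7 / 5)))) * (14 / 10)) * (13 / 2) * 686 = 33918.13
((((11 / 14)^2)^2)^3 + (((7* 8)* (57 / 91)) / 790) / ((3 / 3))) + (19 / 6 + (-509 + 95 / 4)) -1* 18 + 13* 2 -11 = -423569968953399613571 / 873369720141434880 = -484.98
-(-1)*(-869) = -869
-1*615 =-615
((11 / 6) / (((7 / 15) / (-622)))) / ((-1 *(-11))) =-1555 / 7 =-222.14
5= 5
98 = 98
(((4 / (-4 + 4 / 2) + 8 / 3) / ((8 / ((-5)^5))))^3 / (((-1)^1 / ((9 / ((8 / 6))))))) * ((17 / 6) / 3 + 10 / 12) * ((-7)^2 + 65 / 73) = 18524169921875 / 1752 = 10573156348.10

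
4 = 4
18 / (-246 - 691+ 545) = -9 / 196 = -0.05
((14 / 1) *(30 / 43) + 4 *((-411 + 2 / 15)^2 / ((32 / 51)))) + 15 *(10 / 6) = 27766154939 / 25800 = 1076207.56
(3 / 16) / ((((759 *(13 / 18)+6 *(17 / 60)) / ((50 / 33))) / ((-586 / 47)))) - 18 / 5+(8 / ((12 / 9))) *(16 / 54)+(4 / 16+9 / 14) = -5028007561 / 5372912160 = -0.94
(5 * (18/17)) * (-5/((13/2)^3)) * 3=-10800/37349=-0.29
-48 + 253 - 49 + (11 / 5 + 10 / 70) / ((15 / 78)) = 29432 / 175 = 168.18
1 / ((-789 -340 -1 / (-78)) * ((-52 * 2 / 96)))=72 / 88061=0.00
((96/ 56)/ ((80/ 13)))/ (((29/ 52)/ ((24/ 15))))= 4056/ 5075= 0.80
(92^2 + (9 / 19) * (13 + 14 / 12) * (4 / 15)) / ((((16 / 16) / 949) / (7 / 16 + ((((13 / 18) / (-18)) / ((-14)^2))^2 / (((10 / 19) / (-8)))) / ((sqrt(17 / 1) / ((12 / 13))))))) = 534263275 / 152 - 198440645 * sqrt(17) / 714134232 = 3514888.82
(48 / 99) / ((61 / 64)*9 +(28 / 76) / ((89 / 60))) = 1731584 / 31522887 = 0.05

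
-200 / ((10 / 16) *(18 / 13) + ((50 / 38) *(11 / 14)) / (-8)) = -1106560 / 4073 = -271.68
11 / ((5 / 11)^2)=1331 / 25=53.24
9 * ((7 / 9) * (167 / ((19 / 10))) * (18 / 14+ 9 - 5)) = 61790 / 19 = 3252.11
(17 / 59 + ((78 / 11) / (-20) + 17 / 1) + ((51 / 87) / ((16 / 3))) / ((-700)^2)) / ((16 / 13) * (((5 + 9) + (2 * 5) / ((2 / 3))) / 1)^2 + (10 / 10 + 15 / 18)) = 97447884186861 / 5967116743280000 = 0.02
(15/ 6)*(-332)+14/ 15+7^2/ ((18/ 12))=-3982/ 5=-796.40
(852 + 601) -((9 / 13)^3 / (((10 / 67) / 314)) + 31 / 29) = 240152231 / 318565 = 753.86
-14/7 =-2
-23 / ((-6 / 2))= 7.67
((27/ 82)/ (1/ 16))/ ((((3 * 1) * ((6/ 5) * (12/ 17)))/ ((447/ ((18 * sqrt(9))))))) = 17.16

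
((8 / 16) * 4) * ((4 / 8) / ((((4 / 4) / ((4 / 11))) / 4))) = 16 / 11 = 1.45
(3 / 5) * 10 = 6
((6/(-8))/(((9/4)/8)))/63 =-8/189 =-0.04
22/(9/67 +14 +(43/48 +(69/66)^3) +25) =94170912/176240081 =0.53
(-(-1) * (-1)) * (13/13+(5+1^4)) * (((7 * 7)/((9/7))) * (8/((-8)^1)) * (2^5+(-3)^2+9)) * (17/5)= 408170/9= 45352.22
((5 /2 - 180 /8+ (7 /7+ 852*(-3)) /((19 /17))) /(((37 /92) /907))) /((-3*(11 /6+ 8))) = 7312197720 /41477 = 176295.24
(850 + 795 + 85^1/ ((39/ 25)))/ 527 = 66280/ 20553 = 3.22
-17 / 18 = -0.94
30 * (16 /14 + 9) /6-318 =-1871 /7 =-267.29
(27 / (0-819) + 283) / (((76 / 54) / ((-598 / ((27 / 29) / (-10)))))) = 171752500 / 133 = 1291372.18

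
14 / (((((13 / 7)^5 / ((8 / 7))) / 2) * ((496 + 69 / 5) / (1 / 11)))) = 2689120 / 10410684427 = 0.00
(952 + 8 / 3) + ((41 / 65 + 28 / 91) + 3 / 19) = 3541102 / 3705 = 955.76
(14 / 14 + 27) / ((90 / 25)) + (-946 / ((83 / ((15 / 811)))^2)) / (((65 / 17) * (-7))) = 28862731115740 / 3710921734611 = 7.78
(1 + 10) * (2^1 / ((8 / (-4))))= -11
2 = 2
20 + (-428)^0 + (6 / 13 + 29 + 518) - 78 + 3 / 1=6415 / 13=493.46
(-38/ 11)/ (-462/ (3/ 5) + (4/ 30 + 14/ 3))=95/ 21043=0.00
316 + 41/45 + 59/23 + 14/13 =4313044/13455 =320.55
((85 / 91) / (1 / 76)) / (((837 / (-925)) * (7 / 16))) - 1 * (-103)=-40691593 / 533169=-76.32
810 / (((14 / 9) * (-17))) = -3645 / 119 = -30.63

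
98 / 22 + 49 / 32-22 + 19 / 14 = -36115 / 2464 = -14.66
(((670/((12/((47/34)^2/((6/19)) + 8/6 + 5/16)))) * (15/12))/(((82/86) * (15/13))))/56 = 6664948615/764402688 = 8.72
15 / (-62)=-15 / 62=-0.24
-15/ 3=-5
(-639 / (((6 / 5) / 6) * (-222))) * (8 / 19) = 4260 / 703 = 6.06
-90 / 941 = -0.10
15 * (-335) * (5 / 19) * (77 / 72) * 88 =-7093625 / 57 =-124449.56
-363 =-363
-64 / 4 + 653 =637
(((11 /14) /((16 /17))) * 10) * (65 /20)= 12155 /448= 27.13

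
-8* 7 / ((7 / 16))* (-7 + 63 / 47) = 34048 / 47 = 724.43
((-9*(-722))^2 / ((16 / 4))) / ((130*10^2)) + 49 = 11193001 / 13000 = 861.00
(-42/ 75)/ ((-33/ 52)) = 728/ 825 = 0.88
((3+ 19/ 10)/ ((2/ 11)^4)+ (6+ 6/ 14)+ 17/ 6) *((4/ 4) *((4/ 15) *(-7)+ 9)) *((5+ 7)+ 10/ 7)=75921349561/ 176400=430393.14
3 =3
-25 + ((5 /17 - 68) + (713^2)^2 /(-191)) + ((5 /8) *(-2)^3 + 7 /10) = -43934639977151 /32470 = -1353084076.91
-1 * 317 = -317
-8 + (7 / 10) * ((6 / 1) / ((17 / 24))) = -176 / 85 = -2.07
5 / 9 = 0.56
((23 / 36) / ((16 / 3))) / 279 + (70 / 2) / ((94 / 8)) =7500601 / 2517696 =2.98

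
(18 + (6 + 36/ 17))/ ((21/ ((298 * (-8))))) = -352832/ 119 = -2964.97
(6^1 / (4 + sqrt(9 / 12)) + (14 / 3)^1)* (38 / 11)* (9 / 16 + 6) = 379715 / 2684 - 5985* sqrt(3) / 1342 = 133.75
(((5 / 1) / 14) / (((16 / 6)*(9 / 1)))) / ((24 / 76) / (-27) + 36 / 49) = 1995 / 96928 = 0.02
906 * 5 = 4530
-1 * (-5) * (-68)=-340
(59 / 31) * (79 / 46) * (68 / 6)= 79237 / 2139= 37.04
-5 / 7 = -0.71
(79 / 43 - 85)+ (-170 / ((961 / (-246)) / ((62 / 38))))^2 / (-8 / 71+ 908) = -3731448467748 / 48079434469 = -77.61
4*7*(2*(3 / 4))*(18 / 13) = 756 / 13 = 58.15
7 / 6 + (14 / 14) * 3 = 25 / 6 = 4.17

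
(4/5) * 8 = 32/5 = 6.40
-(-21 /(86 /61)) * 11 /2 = 14091 /172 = 81.92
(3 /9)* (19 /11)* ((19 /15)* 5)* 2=722 /99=7.29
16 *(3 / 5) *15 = 144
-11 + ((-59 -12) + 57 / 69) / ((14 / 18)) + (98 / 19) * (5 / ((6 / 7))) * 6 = 242587 / 3059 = 79.30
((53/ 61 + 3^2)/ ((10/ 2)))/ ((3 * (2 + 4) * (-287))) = -43/ 112545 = -0.00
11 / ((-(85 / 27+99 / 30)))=-2970 / 1741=-1.71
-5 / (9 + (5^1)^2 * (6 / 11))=-55 / 249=-0.22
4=4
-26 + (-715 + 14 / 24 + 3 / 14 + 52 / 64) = -248435 / 336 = -739.39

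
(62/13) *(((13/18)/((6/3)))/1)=31/18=1.72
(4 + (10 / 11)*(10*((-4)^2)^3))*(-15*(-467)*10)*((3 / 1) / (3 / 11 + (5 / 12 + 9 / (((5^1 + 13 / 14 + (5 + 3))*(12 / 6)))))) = 7729666806.49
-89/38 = -2.34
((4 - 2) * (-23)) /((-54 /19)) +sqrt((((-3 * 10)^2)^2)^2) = 21870437 /27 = 810016.19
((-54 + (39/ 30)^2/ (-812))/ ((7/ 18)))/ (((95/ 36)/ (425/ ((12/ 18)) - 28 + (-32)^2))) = -1160381191563/ 13499500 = -85957.35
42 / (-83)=-42 / 83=-0.51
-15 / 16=-0.94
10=10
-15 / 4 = -3.75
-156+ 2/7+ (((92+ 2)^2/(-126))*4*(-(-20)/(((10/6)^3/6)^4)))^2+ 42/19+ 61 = 556006573845769692778455951/2219676971435546875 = 250489860.01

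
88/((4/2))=44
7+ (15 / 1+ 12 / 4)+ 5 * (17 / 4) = 185 / 4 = 46.25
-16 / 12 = -4 / 3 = -1.33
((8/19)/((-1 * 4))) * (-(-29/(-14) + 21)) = 2.43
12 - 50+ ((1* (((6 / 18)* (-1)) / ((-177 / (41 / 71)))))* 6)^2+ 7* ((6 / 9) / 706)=-2118095289733 / 55749109617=-37.99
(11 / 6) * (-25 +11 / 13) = -1727 / 39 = -44.28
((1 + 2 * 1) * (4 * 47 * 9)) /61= 5076 /61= 83.21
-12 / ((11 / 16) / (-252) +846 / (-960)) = 241920 / 17821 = 13.57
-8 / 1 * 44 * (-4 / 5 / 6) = 704 / 15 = 46.93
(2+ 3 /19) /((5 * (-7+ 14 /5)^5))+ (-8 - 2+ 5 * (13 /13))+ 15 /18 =-646700575 /155195838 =-4.17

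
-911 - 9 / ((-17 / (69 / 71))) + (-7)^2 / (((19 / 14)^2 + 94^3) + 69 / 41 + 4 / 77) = -80686025019409408 / 88618687653217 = -910.49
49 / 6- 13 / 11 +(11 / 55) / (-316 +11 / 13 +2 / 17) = 160466429 / 22975590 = 6.98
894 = 894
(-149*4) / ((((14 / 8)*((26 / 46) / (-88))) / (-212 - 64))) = -1331759616 / 91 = -14634721.05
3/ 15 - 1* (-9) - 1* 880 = -4354/ 5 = -870.80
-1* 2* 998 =-1996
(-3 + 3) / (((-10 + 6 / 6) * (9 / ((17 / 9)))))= 0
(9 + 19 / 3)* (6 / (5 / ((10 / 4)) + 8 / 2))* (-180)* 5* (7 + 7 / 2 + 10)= -282900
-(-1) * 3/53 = 3/53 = 0.06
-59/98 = -0.60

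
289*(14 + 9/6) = 8959/2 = 4479.50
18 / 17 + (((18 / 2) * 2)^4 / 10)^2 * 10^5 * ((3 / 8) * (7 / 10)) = 2892739651201.06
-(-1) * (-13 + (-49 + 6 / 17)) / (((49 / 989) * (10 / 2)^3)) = -9.95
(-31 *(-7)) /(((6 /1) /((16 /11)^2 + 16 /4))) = 80290 /363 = 221.18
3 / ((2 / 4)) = 6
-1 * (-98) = 98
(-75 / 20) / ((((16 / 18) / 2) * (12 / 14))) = -315 / 32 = -9.84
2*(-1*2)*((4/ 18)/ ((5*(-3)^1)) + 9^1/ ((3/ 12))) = -143.94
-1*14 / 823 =-14 / 823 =-0.02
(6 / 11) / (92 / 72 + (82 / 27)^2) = 8748 / 168421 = 0.05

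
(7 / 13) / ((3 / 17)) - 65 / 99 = 3082 / 1287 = 2.39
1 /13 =0.08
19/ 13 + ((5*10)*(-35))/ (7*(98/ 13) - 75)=301241/ 3757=80.18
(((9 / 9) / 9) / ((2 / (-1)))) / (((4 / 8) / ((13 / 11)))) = -13 / 99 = -0.13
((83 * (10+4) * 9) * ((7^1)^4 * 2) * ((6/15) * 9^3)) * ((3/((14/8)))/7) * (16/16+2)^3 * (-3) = -1452441007584/5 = -290488201516.80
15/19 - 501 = -9504/19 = -500.21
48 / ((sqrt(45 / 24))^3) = 256 * sqrt(30) / 75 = 18.70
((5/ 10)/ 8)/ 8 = 1/ 128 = 0.01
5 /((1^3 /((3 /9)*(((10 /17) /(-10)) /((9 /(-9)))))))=5 /51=0.10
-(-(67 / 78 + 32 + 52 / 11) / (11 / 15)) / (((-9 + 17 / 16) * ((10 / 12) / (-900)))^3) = 415994391429120000 / 3222106459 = 129106346.03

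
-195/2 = -97.50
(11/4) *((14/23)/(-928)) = -77/42688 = -0.00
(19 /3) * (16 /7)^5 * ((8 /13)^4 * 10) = 816043786240 /1440074181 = 566.67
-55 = -55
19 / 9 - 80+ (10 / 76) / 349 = -9296617 / 119358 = -77.89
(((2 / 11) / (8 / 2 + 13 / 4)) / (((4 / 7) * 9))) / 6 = 7 / 8613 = 0.00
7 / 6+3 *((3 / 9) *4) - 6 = -5 / 6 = -0.83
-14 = -14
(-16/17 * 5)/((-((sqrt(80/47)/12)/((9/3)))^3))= 548208 * sqrt(235)/85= 98869.05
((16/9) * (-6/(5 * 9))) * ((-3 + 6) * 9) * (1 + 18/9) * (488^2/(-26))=11430912/65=175860.18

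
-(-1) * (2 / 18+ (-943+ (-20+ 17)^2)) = -8405 / 9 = -933.89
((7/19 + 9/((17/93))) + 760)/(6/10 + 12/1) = 1307510/20349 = 64.25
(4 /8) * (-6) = -3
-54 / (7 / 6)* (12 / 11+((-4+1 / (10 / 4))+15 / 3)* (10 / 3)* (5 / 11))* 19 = -217512 / 77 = -2824.83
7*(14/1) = 98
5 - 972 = -967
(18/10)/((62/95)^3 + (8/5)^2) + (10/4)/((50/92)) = 63680159/12166040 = 5.23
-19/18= -1.06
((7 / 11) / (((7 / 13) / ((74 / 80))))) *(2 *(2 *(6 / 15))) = 481 / 275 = 1.75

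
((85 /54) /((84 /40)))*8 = 3400 /567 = 6.00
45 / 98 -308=-30139 / 98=-307.54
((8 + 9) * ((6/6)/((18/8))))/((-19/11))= -748/171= -4.37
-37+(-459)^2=210644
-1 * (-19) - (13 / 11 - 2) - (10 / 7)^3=63774 / 3773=16.90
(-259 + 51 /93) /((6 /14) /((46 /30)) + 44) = -1289932 /220999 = -5.84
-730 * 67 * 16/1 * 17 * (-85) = 1130799200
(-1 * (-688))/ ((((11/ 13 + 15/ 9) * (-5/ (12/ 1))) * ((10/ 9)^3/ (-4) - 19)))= 117363168/ 3454745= 33.97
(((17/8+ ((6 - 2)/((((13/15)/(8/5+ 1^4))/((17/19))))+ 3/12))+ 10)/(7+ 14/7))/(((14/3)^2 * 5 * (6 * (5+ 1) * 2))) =1171/3575040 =0.00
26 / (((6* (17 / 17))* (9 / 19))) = 247 / 27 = 9.15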